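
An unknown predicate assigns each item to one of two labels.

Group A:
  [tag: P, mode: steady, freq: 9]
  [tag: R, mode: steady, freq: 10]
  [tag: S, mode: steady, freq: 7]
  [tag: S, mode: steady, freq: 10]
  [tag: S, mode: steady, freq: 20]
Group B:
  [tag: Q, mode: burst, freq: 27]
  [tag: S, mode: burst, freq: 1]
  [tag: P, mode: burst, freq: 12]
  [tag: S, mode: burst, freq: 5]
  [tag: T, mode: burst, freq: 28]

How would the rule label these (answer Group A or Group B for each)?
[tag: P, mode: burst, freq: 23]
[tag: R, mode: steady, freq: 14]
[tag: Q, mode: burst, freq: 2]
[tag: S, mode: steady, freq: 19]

The distinguishing property — mode is steady — holds for all the 'Group A' cases and none of the 'Group B' cases.
Group B: [tag: P, mode: burst, freq: 23], since mode is burst.
Group A: [tag: R, mode: steady, freq: 14], since mode is steady.
Group B: [tag: Q, mode: burst, freq: 2], since mode is burst.
Group A: [tag: S, mode: steady, freq: 19], since mode is steady.

Group B, Group A, Group B, Group A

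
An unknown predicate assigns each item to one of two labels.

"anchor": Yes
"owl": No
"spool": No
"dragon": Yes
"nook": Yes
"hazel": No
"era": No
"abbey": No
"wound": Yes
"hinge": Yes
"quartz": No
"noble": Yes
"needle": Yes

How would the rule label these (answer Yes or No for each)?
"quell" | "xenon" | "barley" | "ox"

No, Yes, No, No

A rule that fits every label: contains 'n' — true of each 'Yes' example, false of each 'No' one.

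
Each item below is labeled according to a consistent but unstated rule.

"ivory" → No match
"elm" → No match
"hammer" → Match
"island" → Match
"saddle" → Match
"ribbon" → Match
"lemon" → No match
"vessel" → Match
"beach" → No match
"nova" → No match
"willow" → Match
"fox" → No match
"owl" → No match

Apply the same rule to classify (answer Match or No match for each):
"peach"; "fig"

'Match' ⟺ length 6.
"peach" — length 5, hence No match.
"fig" — length 3, hence No match.

No match, No match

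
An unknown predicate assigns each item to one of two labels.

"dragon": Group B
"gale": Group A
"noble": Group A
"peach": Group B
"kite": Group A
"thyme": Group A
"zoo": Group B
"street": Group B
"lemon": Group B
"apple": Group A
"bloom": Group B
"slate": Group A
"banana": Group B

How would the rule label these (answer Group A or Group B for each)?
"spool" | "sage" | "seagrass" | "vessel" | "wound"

Group B, Group A, Group B, Group B, Group B

The simplest hypothesis consistent with all the labels is: ends with 'e'.
"spool": ends with 'l' — does not satisfy this, so Group B.
"sage": ends with 'e' — fits, so Group A.
"seagrass": ends with 's' — does not satisfy this, so Group B.
"vessel": ends with 'l' — does not satisfy this, so Group B.
"wound": ends with 'd' — does not satisfy this, so Group B.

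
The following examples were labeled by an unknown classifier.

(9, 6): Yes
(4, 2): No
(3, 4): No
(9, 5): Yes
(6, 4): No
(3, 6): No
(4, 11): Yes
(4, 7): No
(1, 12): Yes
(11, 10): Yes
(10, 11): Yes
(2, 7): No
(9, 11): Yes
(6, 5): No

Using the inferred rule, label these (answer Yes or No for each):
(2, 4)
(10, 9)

No, Yes

The rule appears to be: sum ≥ 13.
(2, 4) → 2+4 = 6 → No. (10, 9) → 10+9 = 19 → Yes.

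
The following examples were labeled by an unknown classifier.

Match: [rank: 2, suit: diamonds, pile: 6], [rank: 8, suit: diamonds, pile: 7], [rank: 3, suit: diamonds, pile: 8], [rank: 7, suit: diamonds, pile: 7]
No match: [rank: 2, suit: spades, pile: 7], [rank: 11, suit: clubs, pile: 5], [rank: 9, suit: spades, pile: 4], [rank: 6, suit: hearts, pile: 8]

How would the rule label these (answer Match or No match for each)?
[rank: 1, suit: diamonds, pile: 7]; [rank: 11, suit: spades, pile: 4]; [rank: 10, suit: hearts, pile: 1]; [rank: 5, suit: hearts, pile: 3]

Match, No match, No match, No match

The simplest hypothesis consistent with all the labels is: suit is diamonds.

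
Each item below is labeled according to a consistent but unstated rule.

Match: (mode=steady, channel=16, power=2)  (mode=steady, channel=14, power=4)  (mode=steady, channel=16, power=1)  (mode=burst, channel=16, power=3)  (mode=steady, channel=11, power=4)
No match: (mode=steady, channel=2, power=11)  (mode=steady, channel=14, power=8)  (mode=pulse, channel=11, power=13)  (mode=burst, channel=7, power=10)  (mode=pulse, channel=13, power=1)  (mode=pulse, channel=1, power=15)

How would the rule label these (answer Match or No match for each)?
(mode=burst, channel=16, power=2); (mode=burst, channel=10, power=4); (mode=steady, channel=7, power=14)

Match, Match, No match

A rule that fits every label: channel = 16 OR power = 4 — true of each 'Match' example, false of each 'No match' one.
Match: (mode=burst, channel=16, power=2), since channel = 16, power = 2. Match: (mode=burst, channel=10, power=4), since channel = 10, power = 4. No match: (mode=steady, channel=7, power=14), since channel = 7, power = 14.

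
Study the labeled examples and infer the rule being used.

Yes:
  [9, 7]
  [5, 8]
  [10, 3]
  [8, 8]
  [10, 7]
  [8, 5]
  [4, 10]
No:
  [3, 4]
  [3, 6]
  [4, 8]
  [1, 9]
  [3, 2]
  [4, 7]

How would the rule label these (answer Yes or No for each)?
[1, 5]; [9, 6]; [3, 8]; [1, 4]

All 'Yes' examples share one property — sum ≥ 13 — and every 'No' example lacks it.

No, Yes, No, No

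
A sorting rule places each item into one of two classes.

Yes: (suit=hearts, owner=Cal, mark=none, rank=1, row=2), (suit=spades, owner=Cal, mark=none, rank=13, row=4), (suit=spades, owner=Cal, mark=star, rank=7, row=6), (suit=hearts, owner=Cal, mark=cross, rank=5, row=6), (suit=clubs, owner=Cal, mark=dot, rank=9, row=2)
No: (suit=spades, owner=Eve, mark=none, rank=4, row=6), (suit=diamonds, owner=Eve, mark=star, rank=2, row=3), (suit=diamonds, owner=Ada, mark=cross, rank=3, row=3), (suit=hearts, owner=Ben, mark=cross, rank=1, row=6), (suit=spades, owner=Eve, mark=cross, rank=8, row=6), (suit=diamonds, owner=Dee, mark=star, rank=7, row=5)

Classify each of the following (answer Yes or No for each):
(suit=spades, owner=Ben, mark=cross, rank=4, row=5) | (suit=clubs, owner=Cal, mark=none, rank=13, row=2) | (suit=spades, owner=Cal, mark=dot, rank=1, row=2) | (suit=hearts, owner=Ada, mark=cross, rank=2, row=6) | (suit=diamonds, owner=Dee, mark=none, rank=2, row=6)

No, Yes, Yes, No, No

The classifier is using: owner is Cal.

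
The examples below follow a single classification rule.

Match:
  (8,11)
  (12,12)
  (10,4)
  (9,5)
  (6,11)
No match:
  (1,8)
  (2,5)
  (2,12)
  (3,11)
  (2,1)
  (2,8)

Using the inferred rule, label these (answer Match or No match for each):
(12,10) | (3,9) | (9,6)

The distinguishing property — first ≥ 4 — holds for all the 'Match' cases and none of the 'No match' cases.
(12,10): Match (first 12).
(3,9): No match (first 3).
(9,6): Match (first 9).

Match, No match, Match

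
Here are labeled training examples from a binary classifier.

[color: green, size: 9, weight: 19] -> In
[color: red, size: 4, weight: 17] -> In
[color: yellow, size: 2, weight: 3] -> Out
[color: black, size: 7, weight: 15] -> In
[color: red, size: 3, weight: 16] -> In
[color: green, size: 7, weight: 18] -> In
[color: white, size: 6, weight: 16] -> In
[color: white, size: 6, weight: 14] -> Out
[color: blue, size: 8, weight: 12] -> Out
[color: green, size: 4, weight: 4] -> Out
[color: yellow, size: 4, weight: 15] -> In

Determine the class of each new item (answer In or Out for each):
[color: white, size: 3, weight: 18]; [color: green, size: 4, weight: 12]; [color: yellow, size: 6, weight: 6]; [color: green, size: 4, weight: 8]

In, Out, Out, Out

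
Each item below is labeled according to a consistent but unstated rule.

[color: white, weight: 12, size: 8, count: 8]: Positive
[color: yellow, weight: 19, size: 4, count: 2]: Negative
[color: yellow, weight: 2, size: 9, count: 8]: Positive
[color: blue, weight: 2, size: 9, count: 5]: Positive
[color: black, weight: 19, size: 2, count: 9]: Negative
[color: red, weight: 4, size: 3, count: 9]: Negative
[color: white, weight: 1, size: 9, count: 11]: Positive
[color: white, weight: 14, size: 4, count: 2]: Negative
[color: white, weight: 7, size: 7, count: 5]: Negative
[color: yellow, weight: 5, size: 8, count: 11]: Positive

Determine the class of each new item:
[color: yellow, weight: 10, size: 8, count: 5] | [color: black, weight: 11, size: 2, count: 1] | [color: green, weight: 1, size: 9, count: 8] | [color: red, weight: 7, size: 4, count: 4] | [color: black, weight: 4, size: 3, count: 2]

Positive, Negative, Positive, Negative, Negative

'Positive' ⟺ size ≥ 8.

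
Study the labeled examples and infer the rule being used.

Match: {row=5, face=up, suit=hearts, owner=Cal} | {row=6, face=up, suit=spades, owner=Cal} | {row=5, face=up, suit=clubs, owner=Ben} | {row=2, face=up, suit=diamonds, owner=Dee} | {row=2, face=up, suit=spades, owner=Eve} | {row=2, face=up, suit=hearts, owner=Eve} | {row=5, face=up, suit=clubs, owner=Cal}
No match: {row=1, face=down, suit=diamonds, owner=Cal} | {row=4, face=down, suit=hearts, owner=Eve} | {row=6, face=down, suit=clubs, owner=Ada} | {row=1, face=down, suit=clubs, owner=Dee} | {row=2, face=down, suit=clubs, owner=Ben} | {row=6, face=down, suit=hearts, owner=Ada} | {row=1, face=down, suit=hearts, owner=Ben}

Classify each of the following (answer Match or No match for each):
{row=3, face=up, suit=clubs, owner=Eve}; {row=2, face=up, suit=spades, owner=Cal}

Match, Match

All 'Match' examples share one property — face is up — and every 'No match' example lacks it.
{row=3, face=up, suit=clubs, owner=Eve}: face is up — qualifies, so Match. {row=2, face=up, suit=spades, owner=Cal}: face is up — qualifies, so Match.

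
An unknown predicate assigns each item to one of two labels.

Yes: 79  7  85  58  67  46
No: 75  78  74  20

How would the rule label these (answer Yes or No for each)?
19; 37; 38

Checking candidate rules against both groups, what survives is: ≡ 1 (mod 3).
19 — 19 mod 3 = 1, hence Yes. 37 — 37 mod 3 = 1, hence Yes. 38 — 38 mod 3 = 2, hence No.

Yes, Yes, No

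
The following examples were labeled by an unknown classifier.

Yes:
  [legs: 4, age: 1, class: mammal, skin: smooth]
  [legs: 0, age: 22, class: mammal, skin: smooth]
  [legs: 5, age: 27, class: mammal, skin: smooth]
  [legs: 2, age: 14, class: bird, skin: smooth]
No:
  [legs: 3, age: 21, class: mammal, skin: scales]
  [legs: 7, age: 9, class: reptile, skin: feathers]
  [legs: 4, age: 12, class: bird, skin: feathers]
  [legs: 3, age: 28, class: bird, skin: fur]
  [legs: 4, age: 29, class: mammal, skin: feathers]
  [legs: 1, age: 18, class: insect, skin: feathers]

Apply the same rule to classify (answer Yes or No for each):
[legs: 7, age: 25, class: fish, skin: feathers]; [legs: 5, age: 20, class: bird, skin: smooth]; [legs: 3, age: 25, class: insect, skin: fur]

No, Yes, No

Every 'Yes' example satisfies: skin is smooth. None of the 'No' examples do.
No: [legs: 7, age: 25, class: fish, skin: feathers], since skin is feathers.
Yes: [legs: 5, age: 20, class: bird, skin: smooth], since skin is smooth.
No: [legs: 3, age: 25, class: insect, skin: fur], since skin is fur.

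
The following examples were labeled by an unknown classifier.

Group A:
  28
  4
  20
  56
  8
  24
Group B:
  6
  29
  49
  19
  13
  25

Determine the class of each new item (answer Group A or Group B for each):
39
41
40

The common property of the 'Group A' items is: multiple of 4. No 'Group B' item has it.

Group B, Group B, Group A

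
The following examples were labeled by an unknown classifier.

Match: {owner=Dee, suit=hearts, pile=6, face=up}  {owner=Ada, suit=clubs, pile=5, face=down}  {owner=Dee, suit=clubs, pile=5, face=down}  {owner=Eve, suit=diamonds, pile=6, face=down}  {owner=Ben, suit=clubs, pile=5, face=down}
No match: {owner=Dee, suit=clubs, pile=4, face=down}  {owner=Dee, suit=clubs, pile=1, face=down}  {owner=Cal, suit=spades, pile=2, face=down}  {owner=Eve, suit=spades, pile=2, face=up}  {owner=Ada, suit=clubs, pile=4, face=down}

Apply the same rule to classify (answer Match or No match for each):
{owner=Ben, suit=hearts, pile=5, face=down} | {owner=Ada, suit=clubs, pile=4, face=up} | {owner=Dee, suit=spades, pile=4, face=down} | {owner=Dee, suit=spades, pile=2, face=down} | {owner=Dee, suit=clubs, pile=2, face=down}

Match, No match, No match, No match, No match

The classifier is using: pile ≥ 5.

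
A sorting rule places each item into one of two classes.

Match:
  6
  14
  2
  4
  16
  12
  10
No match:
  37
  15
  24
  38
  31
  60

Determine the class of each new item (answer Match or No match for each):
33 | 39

No match, No match

The rule appears to be: even AND at most 16.
33: 33 is odd, 33 > 16, fails the rule → No match.
39: 39 is odd, 39 > 16, fails the rule → No match.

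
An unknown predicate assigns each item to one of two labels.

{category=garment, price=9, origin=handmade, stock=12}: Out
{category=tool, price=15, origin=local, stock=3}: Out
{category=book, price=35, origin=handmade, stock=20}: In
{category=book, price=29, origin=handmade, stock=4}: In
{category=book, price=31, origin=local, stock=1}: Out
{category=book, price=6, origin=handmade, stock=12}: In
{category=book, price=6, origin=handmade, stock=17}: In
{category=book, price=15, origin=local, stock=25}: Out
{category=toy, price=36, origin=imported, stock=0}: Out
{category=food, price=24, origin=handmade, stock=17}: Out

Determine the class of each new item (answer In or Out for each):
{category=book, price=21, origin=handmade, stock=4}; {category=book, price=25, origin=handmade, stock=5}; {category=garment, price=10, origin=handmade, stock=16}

In, In, Out

The simplest hypothesis consistent with all the labels is: origin is handmade AND category is book.
{category=book, price=21, origin=handmade, stock=4}: In (origin is handmade, category is book).
{category=book, price=25, origin=handmade, stock=5}: In (origin is handmade, category is book).
{category=garment, price=10, origin=handmade, stock=16}: Out (origin is handmade, category is garment).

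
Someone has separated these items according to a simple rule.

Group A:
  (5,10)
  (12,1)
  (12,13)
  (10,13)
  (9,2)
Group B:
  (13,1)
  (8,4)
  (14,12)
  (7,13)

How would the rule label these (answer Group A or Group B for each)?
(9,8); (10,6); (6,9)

Group A, Group B, Group A

Checking candidate rules against both groups, what survives is: sum is odd.
(9,8) → 9+8 = 17 → Group A. (10,6) → 10+6 = 16 → Group B. (6,9) → 6+9 = 15 → Group A.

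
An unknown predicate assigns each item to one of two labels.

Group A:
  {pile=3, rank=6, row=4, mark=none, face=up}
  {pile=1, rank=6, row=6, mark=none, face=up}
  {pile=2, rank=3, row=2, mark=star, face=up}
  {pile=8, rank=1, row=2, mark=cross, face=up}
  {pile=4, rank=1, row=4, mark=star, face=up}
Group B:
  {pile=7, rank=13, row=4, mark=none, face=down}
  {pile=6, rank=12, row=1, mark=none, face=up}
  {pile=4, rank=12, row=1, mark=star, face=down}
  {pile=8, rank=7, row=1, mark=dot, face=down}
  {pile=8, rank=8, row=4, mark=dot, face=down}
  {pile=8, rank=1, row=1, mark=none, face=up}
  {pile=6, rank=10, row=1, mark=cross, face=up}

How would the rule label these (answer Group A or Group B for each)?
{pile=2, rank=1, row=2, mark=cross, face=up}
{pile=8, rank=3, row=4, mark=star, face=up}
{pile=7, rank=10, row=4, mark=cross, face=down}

A rule that fits every label: face is up AND row ≥ 2 — true of each 'Group A' example, false of each 'Group B' one.

Group A, Group A, Group B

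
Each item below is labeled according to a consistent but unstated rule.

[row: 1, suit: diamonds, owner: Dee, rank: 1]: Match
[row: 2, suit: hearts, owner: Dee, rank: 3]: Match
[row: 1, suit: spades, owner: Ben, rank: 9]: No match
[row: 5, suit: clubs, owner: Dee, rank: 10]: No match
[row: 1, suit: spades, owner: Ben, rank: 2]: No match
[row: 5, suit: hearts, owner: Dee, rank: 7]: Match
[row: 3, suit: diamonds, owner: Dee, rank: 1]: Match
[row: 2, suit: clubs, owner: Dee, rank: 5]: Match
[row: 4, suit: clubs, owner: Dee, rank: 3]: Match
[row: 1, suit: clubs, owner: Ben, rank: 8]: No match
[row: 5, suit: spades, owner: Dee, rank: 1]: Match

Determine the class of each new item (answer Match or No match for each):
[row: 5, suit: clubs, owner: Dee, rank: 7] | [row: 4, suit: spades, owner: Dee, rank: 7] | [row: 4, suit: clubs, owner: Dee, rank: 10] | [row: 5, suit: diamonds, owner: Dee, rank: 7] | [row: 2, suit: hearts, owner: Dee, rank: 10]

The pattern is that an item is 'Match' exactly when: owner is Dee AND rank ≤ 7.
[row: 5, suit: clubs, owner: Dee, rank: 7]: Match (owner is Dee, rank = 7).
[row: 4, suit: spades, owner: Dee, rank: 7]: Match (owner is Dee, rank = 7).
[row: 4, suit: clubs, owner: Dee, rank: 10]: No match (owner is Dee, rank = 10).
[row: 5, suit: diamonds, owner: Dee, rank: 7]: Match (owner is Dee, rank = 7).
[row: 2, suit: hearts, owner: Dee, rank: 10]: No match (owner is Dee, rank = 10).

Match, Match, No match, Match, No match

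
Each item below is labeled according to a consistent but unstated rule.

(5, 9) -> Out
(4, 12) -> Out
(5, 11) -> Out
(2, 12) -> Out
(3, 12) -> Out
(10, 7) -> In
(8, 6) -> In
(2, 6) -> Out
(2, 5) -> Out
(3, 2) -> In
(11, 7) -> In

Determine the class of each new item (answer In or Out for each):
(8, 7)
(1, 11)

The pattern is that an item is 'In' exactly when: first > second.
(8, 7): 8 > 7 — checks out, so In. (1, 11): 1 < 11 — doesn't qualify, so Out.

In, Out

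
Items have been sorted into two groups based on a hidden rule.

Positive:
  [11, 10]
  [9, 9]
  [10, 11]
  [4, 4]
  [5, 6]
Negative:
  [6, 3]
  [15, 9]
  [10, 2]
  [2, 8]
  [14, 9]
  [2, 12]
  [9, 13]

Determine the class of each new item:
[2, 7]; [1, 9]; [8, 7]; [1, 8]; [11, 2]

Negative, Negative, Positive, Negative, Negative

The common property of the 'Positive' items is: |first − second| ≤ 1. No 'Negative' item has it.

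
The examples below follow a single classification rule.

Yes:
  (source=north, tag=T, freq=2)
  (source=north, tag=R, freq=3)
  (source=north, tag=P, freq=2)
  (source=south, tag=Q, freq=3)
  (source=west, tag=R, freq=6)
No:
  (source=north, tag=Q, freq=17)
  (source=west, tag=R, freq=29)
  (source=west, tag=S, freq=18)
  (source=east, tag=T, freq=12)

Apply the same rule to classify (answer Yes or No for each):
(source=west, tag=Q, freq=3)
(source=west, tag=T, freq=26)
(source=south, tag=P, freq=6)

The distinguishing property — freq ≤ 6 — holds for all the 'Yes' cases and none of the 'No' cases.
Yes: (source=west, tag=Q, freq=3), since freq = 3.
No: (source=west, tag=T, freq=26), since freq = 26.
Yes: (source=south, tag=P, freq=6), since freq = 6.

Yes, No, Yes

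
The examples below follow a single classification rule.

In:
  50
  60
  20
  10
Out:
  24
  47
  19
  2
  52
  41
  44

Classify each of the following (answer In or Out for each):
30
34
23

In, Out, Out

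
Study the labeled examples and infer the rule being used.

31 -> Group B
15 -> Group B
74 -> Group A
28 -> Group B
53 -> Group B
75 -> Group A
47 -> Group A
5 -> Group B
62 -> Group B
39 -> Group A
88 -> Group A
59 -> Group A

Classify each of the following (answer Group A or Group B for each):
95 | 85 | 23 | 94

The distinguishing property — digit sum ≥ 11 — holds for all the 'Group A' cases and none of the 'Group B' cases.
95 → digit sum 9+5 = 14 → Group A. 85 → digit sum 8+5 = 13 → Group A. 23 → digit sum 2+3 = 5 → Group B. 94 → digit sum 9+4 = 13 → Group A.

Group A, Group A, Group B, Group A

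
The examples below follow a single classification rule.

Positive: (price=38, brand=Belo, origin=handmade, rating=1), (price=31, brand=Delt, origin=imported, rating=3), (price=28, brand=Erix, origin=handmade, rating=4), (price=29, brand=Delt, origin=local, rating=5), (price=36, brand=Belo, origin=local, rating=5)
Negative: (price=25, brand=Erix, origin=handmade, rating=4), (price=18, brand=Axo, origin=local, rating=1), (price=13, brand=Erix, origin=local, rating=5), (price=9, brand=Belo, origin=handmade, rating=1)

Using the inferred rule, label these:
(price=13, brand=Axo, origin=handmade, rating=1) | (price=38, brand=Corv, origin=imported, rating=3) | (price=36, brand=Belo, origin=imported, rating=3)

A rule that fits every label: price ≥ 28 — true of each 'Positive' example, false of each 'Negative' one.
(price=13, brand=Axo, origin=handmade, rating=1): price = 13 — does not satisfy this, so Negative. (price=38, brand=Corv, origin=imported, rating=3): price = 38 — qualifies, so Positive. (price=36, brand=Belo, origin=imported, rating=3): price = 36 — qualifies, so Positive.

Negative, Positive, Positive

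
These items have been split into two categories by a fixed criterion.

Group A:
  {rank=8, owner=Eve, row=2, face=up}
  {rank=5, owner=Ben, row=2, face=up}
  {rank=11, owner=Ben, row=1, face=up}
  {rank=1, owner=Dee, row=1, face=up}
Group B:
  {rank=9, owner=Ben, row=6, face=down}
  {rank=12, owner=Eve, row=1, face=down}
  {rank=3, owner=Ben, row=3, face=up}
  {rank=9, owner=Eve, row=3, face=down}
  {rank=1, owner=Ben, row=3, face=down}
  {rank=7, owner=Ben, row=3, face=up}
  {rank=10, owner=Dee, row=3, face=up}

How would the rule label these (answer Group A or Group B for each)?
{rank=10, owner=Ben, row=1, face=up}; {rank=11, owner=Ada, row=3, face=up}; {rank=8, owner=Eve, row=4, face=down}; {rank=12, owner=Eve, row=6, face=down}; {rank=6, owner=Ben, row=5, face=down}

The simplest hypothesis consistent with all the labels is: face is up AND row ≤ 2.

Group A, Group B, Group B, Group B, Group B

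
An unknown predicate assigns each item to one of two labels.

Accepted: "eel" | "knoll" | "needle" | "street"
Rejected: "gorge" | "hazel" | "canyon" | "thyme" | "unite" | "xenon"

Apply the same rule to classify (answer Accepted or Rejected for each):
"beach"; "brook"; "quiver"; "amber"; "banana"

Rejected, Accepted, Rejected, Rejected, Rejected

'Accepted' ⟺ has a double letter.
"beach": Rejected (no doubled letter).
"brook": Accepted ('oo' doubled).
"quiver": Rejected (no doubled letter).
"amber": Rejected (no doubled letter).
"banana": Rejected (no doubled letter).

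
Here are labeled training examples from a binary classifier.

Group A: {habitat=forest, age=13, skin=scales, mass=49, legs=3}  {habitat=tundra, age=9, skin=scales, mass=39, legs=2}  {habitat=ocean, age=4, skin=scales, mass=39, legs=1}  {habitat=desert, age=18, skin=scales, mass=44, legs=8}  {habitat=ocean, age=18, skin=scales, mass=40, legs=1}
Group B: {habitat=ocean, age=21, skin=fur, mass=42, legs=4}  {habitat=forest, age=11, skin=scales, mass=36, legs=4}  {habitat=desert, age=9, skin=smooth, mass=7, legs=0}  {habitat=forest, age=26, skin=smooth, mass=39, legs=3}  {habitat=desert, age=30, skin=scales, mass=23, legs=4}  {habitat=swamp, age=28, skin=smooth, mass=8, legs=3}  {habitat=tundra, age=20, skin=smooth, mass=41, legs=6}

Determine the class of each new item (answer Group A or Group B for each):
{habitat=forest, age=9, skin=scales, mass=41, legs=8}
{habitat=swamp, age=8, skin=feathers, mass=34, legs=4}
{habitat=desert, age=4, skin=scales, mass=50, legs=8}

Group A, Group B, Group A

Rule: skin is scales AND mass ≥ 39. This holds for each 'Group A' example and fails for each 'Group B' one.
{habitat=forest, age=9, skin=scales, mass=41, legs=8} → skin is scales, mass = 41 → Group A.
{habitat=swamp, age=8, skin=feathers, mass=34, legs=4} → skin is feathers, mass = 34 → Group B.
{habitat=desert, age=4, skin=scales, mass=50, legs=8} → skin is scales, mass = 50 → Group A.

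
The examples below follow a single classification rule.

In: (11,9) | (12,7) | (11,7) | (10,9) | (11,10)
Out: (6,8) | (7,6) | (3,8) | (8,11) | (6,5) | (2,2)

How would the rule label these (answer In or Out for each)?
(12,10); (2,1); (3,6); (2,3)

In, Out, Out, Out

The common property of the 'In' items is: first ≥ 9. No 'Out' item has it.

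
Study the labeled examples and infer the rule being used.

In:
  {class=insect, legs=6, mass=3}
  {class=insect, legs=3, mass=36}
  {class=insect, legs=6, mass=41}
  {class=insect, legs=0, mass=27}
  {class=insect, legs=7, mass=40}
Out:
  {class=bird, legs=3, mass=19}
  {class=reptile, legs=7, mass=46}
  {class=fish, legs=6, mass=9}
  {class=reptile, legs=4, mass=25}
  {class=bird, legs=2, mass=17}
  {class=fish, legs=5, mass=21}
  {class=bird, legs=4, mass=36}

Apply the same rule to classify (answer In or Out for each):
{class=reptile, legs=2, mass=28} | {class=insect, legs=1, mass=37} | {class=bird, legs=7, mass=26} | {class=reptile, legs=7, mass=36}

Out, In, Out, Out

Checking candidate rules against both groups, what survives is: class is insect.
{class=reptile, legs=2, mass=28}: class is reptile — doesn't match, so Out.
{class=insect, legs=1, mass=37}: class is insect — matches, so In.
{class=bird, legs=7, mass=26}: class is bird — doesn't match, so Out.
{class=reptile, legs=7, mass=36}: class is reptile — doesn't match, so Out.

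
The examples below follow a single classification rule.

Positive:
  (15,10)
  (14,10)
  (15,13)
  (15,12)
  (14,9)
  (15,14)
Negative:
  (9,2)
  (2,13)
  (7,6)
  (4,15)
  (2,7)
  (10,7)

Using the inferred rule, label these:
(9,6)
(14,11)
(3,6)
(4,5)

Negative, Positive, Negative, Negative

Rule: sum ≥ 23. This holds for each 'Positive' example and fails for each 'Negative' one.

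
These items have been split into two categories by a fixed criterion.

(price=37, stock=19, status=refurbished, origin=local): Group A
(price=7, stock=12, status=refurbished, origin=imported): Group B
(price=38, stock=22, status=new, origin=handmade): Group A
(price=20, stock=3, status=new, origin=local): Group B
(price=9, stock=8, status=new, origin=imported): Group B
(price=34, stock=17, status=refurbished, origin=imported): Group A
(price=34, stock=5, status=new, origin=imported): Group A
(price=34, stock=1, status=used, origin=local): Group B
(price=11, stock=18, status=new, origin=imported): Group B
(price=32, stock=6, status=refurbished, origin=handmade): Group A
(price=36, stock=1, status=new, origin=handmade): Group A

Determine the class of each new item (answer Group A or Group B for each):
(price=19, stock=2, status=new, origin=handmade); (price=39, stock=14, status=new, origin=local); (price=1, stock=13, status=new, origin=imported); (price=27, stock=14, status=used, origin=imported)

The classifier is using: status is not used AND price ≥ 32.
(price=19, stock=2, status=new, origin=handmade): Group B (status is new, price = 19). (price=39, stock=14, status=new, origin=local): Group A (status is new, price = 39). (price=1, stock=13, status=new, origin=imported): Group B (status is new, price = 1). (price=27, stock=14, status=used, origin=imported): Group B (status is used, price = 27).

Group B, Group A, Group B, Group B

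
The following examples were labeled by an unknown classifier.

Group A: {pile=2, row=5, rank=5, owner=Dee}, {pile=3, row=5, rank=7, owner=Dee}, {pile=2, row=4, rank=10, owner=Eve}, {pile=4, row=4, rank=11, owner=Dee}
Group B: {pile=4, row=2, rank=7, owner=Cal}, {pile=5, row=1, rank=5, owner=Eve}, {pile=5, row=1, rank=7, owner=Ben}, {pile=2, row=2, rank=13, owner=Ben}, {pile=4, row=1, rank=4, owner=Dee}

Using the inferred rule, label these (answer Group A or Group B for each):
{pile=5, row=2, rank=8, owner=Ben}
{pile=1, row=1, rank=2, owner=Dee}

Rule: row ≥ 4. This holds for each 'Group A' example and fails for each 'Group B' one.
{pile=5, row=2, rank=8, owner=Ben} → row = 2 → Group B.
{pile=1, row=1, rank=2, owner=Dee} → row = 1 → Group B.

Group B, Group B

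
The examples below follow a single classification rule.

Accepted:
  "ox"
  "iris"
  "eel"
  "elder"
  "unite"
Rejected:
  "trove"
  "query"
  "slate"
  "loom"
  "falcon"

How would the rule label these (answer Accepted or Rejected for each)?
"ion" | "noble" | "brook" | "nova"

Looking at the examples, the only property every 'Accepted' case has and every 'Rejected' case lacks is: starts with a vowel.
"ion": starts with 'i', passes → Accepted. "noble": starts with 'n', fails this test → Rejected. "brook": starts with 'b', fails this test → Rejected. "nova": starts with 'n', fails this test → Rejected.

Accepted, Rejected, Rejected, Rejected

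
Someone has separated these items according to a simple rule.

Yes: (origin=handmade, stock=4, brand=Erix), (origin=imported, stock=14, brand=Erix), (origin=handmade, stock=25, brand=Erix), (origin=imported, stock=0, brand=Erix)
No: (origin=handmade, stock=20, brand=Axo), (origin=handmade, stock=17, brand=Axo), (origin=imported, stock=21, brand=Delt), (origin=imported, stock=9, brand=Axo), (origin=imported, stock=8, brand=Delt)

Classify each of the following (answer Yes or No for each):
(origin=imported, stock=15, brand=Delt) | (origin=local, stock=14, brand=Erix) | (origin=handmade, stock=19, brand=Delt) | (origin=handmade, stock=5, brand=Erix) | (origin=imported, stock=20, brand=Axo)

The simplest hypothesis consistent with all the labels is: brand is Erix.
No: (origin=imported, stock=15, brand=Delt), since brand is Delt.
Yes: (origin=local, stock=14, brand=Erix), since brand is Erix.
No: (origin=handmade, stock=19, brand=Delt), since brand is Delt.
Yes: (origin=handmade, stock=5, brand=Erix), since brand is Erix.
No: (origin=imported, stock=20, brand=Axo), since brand is Axo.

No, Yes, No, Yes, No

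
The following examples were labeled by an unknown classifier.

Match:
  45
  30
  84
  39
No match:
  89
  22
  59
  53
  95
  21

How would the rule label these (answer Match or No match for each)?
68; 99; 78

No match, Match, Match

The simplest hypothesis consistent with all the labels is: multiple of 3 AND at least 22.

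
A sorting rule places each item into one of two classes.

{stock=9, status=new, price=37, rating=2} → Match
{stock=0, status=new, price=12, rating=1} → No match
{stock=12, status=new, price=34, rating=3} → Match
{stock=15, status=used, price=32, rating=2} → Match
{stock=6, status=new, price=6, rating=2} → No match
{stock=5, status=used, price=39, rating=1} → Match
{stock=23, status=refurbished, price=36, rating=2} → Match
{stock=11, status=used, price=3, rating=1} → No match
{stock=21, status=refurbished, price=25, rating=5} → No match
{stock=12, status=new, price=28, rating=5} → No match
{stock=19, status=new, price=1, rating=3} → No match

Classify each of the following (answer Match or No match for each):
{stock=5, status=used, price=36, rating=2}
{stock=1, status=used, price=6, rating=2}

Match, No match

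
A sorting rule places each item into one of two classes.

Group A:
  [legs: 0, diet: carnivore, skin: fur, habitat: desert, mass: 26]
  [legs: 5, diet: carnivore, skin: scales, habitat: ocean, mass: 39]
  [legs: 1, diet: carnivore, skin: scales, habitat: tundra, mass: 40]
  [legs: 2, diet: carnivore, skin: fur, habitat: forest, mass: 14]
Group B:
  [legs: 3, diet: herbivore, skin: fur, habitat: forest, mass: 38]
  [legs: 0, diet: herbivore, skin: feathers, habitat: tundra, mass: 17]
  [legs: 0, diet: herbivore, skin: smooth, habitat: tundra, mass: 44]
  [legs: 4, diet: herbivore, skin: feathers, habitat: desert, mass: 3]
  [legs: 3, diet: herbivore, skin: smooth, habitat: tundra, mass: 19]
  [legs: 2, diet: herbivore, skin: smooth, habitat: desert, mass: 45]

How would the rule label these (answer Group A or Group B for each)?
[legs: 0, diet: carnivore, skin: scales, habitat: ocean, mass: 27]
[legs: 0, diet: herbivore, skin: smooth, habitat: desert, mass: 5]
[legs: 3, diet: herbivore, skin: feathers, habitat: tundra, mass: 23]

Group A, Group B, Group B

Rule: diet is carnivore. This holds for each 'Group A' example and fails for each 'Group B' one.
[legs: 0, diet: carnivore, skin: scales, habitat: ocean, mass: 27]: Group A (diet is carnivore). [legs: 0, diet: herbivore, skin: smooth, habitat: desert, mass: 5]: Group B (diet is herbivore). [legs: 3, diet: herbivore, skin: feathers, habitat: tundra, mass: 23]: Group B (diet is herbivore).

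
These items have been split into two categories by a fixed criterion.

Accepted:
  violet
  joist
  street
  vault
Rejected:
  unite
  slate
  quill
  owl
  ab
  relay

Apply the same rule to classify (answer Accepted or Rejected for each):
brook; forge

Rejected, Rejected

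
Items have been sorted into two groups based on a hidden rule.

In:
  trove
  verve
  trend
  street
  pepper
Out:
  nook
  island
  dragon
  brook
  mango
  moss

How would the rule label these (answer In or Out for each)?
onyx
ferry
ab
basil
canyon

The common property of the 'In' items is: contains 'e'. No 'Out' item has it.
onyx: no 'e', does not fit → Out. ferry: has 'e', has this property → In. ab: no 'e', does not fit → Out. basil: no 'e', does not fit → Out. canyon: no 'e', does not fit → Out.

Out, In, Out, Out, Out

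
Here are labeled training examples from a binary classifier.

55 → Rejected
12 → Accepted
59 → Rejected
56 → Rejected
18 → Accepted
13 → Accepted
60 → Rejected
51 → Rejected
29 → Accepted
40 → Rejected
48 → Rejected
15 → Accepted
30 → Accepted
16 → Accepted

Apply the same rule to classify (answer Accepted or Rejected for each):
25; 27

The common property of the 'Accepted' items is: at most 30. No 'Rejected' item has it.

Accepted, Accepted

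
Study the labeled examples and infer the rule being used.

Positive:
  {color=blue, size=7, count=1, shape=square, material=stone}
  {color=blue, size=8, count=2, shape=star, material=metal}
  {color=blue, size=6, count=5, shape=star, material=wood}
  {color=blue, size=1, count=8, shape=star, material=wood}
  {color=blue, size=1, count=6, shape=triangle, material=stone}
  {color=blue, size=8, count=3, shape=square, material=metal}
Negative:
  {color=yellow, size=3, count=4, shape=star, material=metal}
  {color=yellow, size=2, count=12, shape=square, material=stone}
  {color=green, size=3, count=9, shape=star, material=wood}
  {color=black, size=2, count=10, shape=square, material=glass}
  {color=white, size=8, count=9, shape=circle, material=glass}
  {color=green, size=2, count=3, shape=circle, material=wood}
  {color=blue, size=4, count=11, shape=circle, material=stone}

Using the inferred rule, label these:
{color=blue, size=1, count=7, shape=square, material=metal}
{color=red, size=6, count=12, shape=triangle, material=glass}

Rule: color is blue AND count ≤ 8. This holds for each 'Positive' example and fails for each 'Negative' one.
{color=blue, size=1, count=7, shape=square, material=metal}: color is blue, count = 7, qualifies → Positive. {color=red, size=6, count=12, shape=triangle, material=glass}: color is red, count = 12, lacks this property → Negative.

Positive, Negative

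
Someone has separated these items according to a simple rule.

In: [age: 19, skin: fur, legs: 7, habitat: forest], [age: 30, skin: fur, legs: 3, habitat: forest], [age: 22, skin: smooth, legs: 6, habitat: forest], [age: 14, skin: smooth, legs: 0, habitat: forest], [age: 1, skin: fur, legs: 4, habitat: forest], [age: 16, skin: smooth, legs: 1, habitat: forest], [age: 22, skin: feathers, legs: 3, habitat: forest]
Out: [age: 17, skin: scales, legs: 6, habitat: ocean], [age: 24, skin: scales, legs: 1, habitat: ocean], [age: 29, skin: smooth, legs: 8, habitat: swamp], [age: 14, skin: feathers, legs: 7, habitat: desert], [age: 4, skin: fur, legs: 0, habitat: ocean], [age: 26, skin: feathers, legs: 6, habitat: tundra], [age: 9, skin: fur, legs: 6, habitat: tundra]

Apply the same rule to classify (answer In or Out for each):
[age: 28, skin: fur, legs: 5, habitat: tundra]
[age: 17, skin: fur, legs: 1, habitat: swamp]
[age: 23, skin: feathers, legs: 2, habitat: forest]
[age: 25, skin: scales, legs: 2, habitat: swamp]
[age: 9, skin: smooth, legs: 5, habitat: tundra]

Out, Out, In, Out, Out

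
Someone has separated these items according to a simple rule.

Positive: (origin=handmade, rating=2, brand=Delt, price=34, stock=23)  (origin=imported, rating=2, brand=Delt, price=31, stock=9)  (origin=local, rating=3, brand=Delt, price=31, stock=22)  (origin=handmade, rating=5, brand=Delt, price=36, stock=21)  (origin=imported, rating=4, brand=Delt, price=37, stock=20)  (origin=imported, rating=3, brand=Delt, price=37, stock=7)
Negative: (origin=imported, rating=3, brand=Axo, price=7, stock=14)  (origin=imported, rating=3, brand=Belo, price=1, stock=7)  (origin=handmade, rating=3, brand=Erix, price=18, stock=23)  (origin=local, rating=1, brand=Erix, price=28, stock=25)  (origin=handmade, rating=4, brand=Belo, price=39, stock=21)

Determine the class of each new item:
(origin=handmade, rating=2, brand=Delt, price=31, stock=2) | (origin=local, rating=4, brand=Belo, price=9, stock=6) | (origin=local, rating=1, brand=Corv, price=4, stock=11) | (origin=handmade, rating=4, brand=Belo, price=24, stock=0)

Positive, Negative, Negative, Negative

The rule appears to be: brand is Delt.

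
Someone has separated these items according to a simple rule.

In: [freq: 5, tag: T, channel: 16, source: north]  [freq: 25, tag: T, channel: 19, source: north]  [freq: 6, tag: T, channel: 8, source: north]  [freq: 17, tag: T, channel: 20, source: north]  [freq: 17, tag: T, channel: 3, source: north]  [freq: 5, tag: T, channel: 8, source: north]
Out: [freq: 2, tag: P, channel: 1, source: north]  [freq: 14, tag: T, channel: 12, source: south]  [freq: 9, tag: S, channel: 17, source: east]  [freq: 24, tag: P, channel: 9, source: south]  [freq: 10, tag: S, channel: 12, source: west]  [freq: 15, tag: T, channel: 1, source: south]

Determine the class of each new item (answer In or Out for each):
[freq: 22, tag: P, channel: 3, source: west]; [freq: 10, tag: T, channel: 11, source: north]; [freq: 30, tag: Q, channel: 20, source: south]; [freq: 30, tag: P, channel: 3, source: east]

One predicate separates the groups cleanly: source is north AND tag is T.

Out, In, Out, Out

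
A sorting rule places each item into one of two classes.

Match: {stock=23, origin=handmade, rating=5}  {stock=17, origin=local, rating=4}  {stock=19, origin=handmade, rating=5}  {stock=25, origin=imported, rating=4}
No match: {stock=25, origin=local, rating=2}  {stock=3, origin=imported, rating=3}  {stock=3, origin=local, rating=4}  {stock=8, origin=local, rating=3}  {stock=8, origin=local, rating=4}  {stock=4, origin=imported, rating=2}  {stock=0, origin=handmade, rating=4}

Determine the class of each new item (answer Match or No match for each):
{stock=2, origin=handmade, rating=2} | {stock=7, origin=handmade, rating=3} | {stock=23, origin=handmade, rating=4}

The common property of the 'Match' items is: stock ≥ 17 AND rating ≥ 3. No 'No match' item has it.

No match, No match, Match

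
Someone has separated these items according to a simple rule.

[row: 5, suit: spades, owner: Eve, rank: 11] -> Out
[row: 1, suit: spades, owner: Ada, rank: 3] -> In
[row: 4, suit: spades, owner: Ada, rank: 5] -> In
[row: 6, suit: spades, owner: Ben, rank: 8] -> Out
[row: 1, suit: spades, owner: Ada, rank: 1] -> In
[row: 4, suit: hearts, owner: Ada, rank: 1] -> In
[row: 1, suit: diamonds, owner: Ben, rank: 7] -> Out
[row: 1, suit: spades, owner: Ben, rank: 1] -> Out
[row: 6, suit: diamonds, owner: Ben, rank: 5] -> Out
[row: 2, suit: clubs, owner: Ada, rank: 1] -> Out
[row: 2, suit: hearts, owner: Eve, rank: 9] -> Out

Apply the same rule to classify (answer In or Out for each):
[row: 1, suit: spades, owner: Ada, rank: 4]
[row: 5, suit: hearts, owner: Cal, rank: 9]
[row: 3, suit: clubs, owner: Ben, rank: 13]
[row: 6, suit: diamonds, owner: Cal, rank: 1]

The pattern is that an item is 'In' exactly when: owner is Ada AND row ≠ 2.
[row: 1, suit: spades, owner: Ada, rank: 4] — owner is Ada, row = 1, hence In.
[row: 5, suit: hearts, owner: Cal, rank: 9] — owner is Cal, row = 5, hence Out.
[row: 3, suit: clubs, owner: Ben, rank: 13] — owner is Ben, row = 3, hence Out.
[row: 6, suit: diamonds, owner: Cal, rank: 1] — owner is Cal, row = 6, hence Out.

In, Out, Out, Out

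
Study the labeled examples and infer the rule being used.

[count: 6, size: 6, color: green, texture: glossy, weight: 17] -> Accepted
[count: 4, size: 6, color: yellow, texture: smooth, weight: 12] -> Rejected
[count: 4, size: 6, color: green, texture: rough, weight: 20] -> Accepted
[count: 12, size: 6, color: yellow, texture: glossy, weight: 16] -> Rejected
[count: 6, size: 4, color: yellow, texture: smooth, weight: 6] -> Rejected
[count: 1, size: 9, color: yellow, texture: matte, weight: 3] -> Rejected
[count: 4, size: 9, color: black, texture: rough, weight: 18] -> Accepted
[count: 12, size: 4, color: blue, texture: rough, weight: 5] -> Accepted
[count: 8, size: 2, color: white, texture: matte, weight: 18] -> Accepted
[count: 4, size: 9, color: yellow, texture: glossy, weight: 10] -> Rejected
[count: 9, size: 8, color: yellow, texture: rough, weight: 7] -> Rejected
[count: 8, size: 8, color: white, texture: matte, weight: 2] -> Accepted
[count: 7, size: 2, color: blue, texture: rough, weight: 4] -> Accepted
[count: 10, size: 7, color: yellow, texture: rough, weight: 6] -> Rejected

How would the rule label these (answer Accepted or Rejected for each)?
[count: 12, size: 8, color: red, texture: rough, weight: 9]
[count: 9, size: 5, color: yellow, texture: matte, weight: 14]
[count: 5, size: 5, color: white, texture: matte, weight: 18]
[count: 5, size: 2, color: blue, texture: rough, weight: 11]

Looking at the examples, the only property every 'Accepted' case has and every 'Rejected' case lacks is: color is not yellow.
[count: 12, size: 8, color: red, texture: rough, weight: 9]: color is red — satisfies this, so Accepted.
[count: 9, size: 5, color: yellow, texture: matte, weight: 14]: color is yellow — does not pass, so Rejected.
[count: 5, size: 5, color: white, texture: matte, weight: 18]: color is white — satisfies this, so Accepted.
[count: 5, size: 2, color: blue, texture: rough, weight: 11]: color is blue — satisfies this, so Accepted.

Accepted, Rejected, Accepted, Accepted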